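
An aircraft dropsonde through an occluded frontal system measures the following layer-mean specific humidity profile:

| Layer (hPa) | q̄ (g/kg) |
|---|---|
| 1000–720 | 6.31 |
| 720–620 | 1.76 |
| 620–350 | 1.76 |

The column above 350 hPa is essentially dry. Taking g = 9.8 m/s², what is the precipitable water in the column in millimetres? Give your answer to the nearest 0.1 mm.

Precipitable water is the column-integrated vapour mass per unit area: PW = (1/g) Σ q̄ Δp, with q in kg/kg and Δp in Pa (1 kg/m² of water = 1 mm).
Layer 1000–720 hPa: Δp = 280 hPa = 28000 Pa, q̄ = 0.00631 kg/kg → 0.00631 × 28000 / 9.8 = 18.03 mm
Layer 720–620 hPa: Δp = 100 hPa = 10000 Pa, q̄ = 0.00176 kg/kg → 0.00176 × 10000 / 9.8 = 1.80 mm
Layer 620–350 hPa: Δp = 270 hPa = 27000 Pa, q̄ = 0.00176 kg/kg → 0.00176 × 27000 / 9.8 = 4.85 mm
PW = 18.03 + 1.80 + 4.85 = 24.68 ≈ 24.7 mm.

PW ≈ 24.7 mm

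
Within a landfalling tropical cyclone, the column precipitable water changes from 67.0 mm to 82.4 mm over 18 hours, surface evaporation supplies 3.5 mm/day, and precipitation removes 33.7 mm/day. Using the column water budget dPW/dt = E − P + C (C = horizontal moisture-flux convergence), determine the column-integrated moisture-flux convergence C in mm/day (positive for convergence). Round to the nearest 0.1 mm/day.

dPW/dt = (82.4 − 67.0) mm / (18/24 day) = +20.533 mm/day.
C = dPW/dt − E + P = (+20.533) − 3.5 + 33.7 = 50.7 mm/day.

C ≈ 50.7 mm/day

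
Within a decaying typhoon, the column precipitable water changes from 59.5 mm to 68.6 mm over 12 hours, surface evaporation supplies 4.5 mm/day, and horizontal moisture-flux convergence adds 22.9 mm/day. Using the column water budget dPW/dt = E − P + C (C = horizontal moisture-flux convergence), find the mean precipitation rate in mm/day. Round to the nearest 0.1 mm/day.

P ≈ 9.2 mm/day

dPW/dt = (68.6 − 59.5) mm / (12/24 day) = +18.200 mm/day.
P = E + C − dPW/dt = 4.5 + (22.9) − (+18.200) = 9.2 mm/day.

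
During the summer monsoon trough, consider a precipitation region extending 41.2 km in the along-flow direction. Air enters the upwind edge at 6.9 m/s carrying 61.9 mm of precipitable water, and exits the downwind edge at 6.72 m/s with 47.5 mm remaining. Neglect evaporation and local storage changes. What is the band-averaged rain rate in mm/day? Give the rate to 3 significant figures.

Column moisture flux per unit crosswind length is F = V × PW.
Inflow: F_in = 6.9 × 61.9 = 427.11 mm·m/s
Outflow: F_out = 6.72 × 47.5 = 319.2 mm·m/s
Steady-state rate R = (F_in − F_out)/L = (427.11 − 319.2) / 41200 m = 2.619e-03 mm/s.
R = 2.619e-03 × 3600 × 24 = 226 mm/day.

R ≈ 226 mm/day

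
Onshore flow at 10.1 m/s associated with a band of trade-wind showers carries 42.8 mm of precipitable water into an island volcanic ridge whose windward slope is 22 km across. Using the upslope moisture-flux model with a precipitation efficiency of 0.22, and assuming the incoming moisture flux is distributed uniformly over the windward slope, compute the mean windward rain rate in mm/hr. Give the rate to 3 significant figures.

R ≈ 15.6 mm/hr

Incoming column moisture flux per unit ridge length: F = V × PW = 10.1 × 42.8 = 432.28 mm·m/s.
Spread over the 22 km slope with efficiency ε = 0.22: R = ε·F/W = 0.22 × 432.28 / 22000 m = 4.323e-03 mm/s.
R = 4.323e-03 × 3600 = 15.6 mm/hr.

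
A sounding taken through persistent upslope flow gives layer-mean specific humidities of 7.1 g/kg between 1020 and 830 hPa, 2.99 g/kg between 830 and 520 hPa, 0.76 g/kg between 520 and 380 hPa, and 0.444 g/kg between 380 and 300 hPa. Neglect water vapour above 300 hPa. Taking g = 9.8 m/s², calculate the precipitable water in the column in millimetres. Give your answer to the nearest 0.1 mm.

PW ≈ 24.7 mm

Precipitable water is the column-integrated vapour mass per unit area: PW = (1/g) Σ q̄ Δp, with q in kg/kg and Δp in Pa (1 kg/m² of water = 1 mm).
Layer 1020–830 hPa: Δp = 190 hPa = 19000 Pa, q̄ = 0.0071 kg/kg → 0.0071 × 19000 / 9.8 = 13.77 mm
Layer 830–520 hPa: Δp = 310 hPa = 31000 Pa, q̄ = 0.00299 kg/kg → 0.00299 × 31000 / 9.8 = 9.46 mm
Layer 520–380 hPa: Δp = 140 hPa = 14000 Pa, q̄ = 0.00076 kg/kg → 0.00076 × 14000 / 9.8 = 1.09 mm
Layer 380–300 hPa: Δp = 80 hPa = 8000 Pa, q̄ = 0.000444 kg/kg → 0.000444 × 8000 / 9.8 = 0.36 mm
PW = 13.77 + 9.46 + 1.09 + 0.36 = 24.68 ≈ 24.7 mm.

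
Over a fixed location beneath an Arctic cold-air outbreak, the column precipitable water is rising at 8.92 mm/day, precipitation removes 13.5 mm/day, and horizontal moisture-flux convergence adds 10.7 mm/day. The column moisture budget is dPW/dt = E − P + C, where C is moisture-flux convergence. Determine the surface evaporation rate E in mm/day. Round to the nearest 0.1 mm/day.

dPW/dt = +8.92 mm/day.
E = dPW/dt + P − C = (+8.92) + 13.5 − (10.7) = 11.7 mm/day.

E ≈ 11.7 mm/day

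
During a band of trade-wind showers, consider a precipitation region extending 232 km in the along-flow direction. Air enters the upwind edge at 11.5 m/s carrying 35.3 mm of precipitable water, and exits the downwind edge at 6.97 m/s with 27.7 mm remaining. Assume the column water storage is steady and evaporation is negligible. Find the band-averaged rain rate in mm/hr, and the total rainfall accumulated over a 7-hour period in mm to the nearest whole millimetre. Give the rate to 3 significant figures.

Column moisture flux per unit crosswind length is F = V × PW.
Inflow: F_in = 11.5 × 35.3 = 405.95 mm·m/s
Outflow: F_out = 6.97 × 27.7 = 193.069 mm·m/s
Steady-state rate R = (F_in − F_out)/L = (405.95 − 193.069) / 232000 m = 9.176e-04 mm/s.
R = 9.176e-04 × 3600 = 3.30 mm/hr.
Over 7 h: total = 3.30 × 7 = 23.1 ≈ 23 mm.

R ≈ 3.30 mm/hr; total ≈ 23 mm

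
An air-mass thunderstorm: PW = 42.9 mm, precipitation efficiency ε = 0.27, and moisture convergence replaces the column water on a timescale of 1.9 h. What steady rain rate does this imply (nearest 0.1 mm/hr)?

Each overturning extracts ε × PW = 0.27 × 42.9 = 11.583 mm.
Rate = ε·PW / τ = 11.583 / 1.9 h = 6.1 mm/hr.

R ≈ 6.1 mm/hr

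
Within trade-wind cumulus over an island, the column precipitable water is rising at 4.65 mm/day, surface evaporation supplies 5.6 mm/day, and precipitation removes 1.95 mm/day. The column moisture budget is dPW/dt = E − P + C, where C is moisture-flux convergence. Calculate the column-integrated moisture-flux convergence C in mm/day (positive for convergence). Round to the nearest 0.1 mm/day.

dPW/dt = +4.65 mm/day.
C = dPW/dt − E + P = (+4.65) − 5.6 + 1.95 = 1.0 mm/day.

C ≈ 1.0 mm/day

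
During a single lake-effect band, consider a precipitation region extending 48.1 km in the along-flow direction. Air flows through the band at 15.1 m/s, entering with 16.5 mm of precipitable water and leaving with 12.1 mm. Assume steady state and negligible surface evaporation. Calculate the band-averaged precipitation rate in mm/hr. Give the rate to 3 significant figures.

R ≈ 4.97 mm/hr

Column moisture flux per unit crosswind length is F = V × PW.
Inflow: F_in = 15.1 × 16.5 = 249.15 mm·m/s
Outflow: F_out = 15.1 × 12.1 = 182.71 mm·m/s
Steady-state rate R = (F_in − F_out)/L = (249.15 − 182.71) / 48100 m = 1.381e-03 mm/s.
R = 1.381e-03 × 3600 = 4.97 mm/hr.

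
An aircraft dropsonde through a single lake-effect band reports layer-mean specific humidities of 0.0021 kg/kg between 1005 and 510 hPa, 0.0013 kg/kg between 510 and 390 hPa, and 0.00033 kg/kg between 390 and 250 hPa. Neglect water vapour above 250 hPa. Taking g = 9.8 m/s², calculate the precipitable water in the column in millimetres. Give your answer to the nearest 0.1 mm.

PW ≈ 12.7 mm

Precipitable water is the column-integrated vapour mass per unit area: PW = (1/g) Σ q̄ Δp, with q in kg/kg and Δp in Pa (1 kg/m² of water = 1 mm).
Layer 1005–510 hPa: Δp = 495 hPa = 49500 Pa, q̄ = 0.0021 kg/kg → 0.0021 × 49500 / 9.8 = 10.61 mm
Layer 510–390 hPa: Δp = 120 hPa = 12000 Pa, q̄ = 0.0013 kg/kg → 0.0013 × 12000 / 9.8 = 1.59 mm
Layer 390–250 hPa: Δp = 140 hPa = 14000 Pa, q̄ = 0.00033 kg/kg → 0.00033 × 14000 / 9.8 = 0.47 mm
PW = 10.61 + 1.59 + 0.47 = 12.67 ≈ 12.7 mm.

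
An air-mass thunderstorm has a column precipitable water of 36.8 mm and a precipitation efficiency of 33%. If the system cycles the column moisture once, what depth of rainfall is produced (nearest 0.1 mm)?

Rainfall = ε × PW = 0.33 × 36.8 = 12.1 mm.

rainfall ≈ 12.1 mm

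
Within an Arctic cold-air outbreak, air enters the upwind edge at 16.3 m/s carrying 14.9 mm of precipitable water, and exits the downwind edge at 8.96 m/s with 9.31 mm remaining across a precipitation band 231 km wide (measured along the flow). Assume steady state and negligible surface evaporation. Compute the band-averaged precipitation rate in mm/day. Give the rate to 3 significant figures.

Column moisture flux per unit crosswind length is F = V × PW.
Inflow: F_in = 16.3 × 14.9 = 242.87 mm·m/s
Outflow: F_out = 8.96 × 9.31 = 83.4176 mm·m/s
Steady-state rate R = (F_in − F_out)/L = (242.87 − 83.4176) / 231000 m = 6.903e-04 mm/s.
R = 6.903e-04 × 3600 × 24 = 59.6 mm/day.

R ≈ 59.6 mm/day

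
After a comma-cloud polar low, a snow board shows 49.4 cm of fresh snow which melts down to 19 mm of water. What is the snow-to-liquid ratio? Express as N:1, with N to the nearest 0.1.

Ratio = snow depth / SWE = 494 mm / 19 mm = 26.0, i.e. 26.0:1.

ratio ≈ 26.0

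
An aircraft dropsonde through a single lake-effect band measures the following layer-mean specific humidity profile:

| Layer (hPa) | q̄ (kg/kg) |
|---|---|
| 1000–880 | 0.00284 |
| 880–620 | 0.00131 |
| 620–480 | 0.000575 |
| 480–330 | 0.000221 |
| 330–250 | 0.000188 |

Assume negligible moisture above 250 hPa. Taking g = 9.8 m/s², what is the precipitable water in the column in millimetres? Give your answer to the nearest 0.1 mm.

Precipitable water is the column-integrated vapour mass per unit area: PW = (1/g) Σ q̄ Δp, with q in kg/kg and Δp in Pa (1 kg/m² of water = 1 mm).
Layer 1000–880 hPa: Δp = 120 hPa = 12000 Pa, q̄ = 0.00284 kg/kg → 0.00284 × 12000 / 9.8 = 3.48 mm
Layer 880–620 hPa: Δp = 260 hPa = 26000 Pa, q̄ = 0.00131 kg/kg → 0.00131 × 26000 / 9.8 = 3.48 mm
Layer 620–480 hPa: Δp = 140 hPa = 14000 Pa, q̄ = 0.000575 kg/kg → 0.000575 × 14000 / 9.8 = 0.82 mm
Layer 480–330 hPa: Δp = 150 hPa = 15000 Pa, q̄ = 0.000221 kg/kg → 0.000221 × 15000 / 9.8 = 0.34 mm
Layer 330–250 hPa: Δp = 80 hPa = 8000 Pa, q̄ = 0.000188 kg/kg → 0.000188 × 8000 / 9.8 = 0.15 mm
PW = 3.48 + 3.48 + 0.82 + 0.34 + 0.15 = 8.27 ≈ 8.3 mm.

PW ≈ 8.3 mm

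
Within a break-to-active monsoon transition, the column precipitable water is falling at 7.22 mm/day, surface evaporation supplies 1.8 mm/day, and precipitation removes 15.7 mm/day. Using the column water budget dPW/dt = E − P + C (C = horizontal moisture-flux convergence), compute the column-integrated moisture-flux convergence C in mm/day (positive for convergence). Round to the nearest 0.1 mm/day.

C ≈ 6.7 mm/day

dPW/dt = -7.22 mm/day.
C = dPW/dt − E + P = (-7.22) − 1.8 + 15.7 = 6.7 mm/day.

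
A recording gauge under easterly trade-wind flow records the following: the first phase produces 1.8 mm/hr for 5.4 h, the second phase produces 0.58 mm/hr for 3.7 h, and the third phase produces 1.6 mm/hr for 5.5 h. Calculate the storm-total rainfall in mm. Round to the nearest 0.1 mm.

total ≈ 20.7 mm

Total = Σ Rᵢ Δtᵢ = 1.8 × 5.4 + 0.58 × 3.7 + 1.6 × 5.5
      = 9.72 + 2.146 + 8.8 = 20.7 mm.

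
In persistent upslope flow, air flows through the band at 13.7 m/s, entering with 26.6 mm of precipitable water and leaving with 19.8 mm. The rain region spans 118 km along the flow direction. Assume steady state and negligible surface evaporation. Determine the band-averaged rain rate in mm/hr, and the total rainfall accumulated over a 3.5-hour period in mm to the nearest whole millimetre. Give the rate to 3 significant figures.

Column moisture flux per unit crosswind length is F = V × PW.
Inflow: F_in = 13.7 × 26.6 = 364.42 mm·m/s
Outflow: F_out = 13.7 × 19.8 = 271.26 mm·m/s
Steady-state rate R = (F_in − F_out)/L = (364.42 − 271.26) / 118000 m = 7.895e-04 mm/s.
R = 7.895e-04 × 3600 = 2.84 mm/hr.
Over 3.5 h: total = 2.84 × 3.5 = 9.94 ≈ 10 mm.

R ≈ 2.84 mm/hr; total ≈ 10 mm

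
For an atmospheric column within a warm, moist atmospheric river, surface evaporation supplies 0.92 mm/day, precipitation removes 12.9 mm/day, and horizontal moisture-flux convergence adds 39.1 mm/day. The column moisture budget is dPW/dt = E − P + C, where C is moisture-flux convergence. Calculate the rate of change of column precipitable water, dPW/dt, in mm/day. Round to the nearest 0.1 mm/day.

dPW/dt ≈ 27.1 mm/day

dPW/dt = E − P + C = 0.92 − 12.9 + (39.1) = 27.1 mm/day.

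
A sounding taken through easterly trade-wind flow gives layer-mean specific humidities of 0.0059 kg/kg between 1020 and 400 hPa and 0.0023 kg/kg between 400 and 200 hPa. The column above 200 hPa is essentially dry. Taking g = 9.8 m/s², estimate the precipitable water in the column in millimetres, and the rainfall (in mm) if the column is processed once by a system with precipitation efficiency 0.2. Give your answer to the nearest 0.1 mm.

Precipitable water is the column-integrated vapour mass per unit area: PW = (1/g) Σ q̄ Δp, with q in kg/kg and Δp in Pa (1 kg/m² of water = 1 mm).
Layer 1020–400 hPa: Δp = 620 hPa = 62000 Pa, q̄ = 0.0059 kg/kg → 0.0059 × 62000 / 9.8 = 37.33 mm
Layer 400–200 hPa: Δp = 200 hPa = 20000 Pa, q̄ = 0.0023 kg/kg → 0.0023 × 20000 / 9.8 = 4.69 mm
PW = 37.33 + 4.69 = 42.02 ≈ 42.0 mm.
Rainfall = ε × PW = 0.2 × 42.0 = 8.4 mm.

PW ≈ 42.0 mm; rainfall ≈ 8.4 mm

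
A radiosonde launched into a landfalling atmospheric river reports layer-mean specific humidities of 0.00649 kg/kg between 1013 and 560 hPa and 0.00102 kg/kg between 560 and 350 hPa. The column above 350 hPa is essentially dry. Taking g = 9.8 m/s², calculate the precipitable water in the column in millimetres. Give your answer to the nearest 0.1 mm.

Precipitable water is the column-integrated vapour mass per unit area: PW = (1/g) Σ q̄ Δp, with q in kg/kg and Δp in Pa (1 kg/m² of water = 1 mm).
Layer 1013–560 hPa: Δp = 453 hPa = 45300 Pa, q̄ = 0.00649 kg/kg → 0.00649 × 45300 / 9.8 = 30.00 mm
Layer 560–350 hPa: Δp = 210 hPa = 21000 Pa, q̄ = 0.00102 kg/kg → 0.00102 × 21000 / 9.8 = 2.19 mm
PW = 30.00 + 2.19 = 32.19 ≈ 32.2 mm.

PW ≈ 32.2 mm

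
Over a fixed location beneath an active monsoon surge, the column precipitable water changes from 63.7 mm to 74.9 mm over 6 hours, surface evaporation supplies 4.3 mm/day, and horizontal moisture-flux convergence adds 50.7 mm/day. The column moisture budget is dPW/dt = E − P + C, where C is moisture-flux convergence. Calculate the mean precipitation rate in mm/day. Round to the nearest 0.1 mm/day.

P ≈ 10.2 mm/day

dPW/dt = (74.9 − 63.7) mm / (6/24 day) = +44.800 mm/day.
P = E + C − dPW/dt = 4.3 + (50.7) − (+44.800) = 10.2 mm/day.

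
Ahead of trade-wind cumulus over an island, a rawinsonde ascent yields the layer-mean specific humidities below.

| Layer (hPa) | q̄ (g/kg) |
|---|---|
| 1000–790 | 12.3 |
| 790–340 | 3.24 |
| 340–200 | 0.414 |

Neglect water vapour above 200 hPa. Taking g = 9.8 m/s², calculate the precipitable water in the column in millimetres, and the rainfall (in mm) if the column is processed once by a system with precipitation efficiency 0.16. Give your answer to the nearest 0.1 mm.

PW ≈ 41.8 mm; rainfall ≈ 6.7 mm

Precipitable water is the column-integrated vapour mass per unit area: PW = (1/g) Σ q̄ Δp, with q in kg/kg and Δp in Pa (1 kg/m² of water = 1 mm).
Layer 1000–790 hPa: Δp = 210 hPa = 21000 Pa, q̄ = 0.0123 kg/kg → 0.0123 × 21000 / 9.8 = 26.36 mm
Layer 790–340 hPa: Δp = 450 hPa = 45000 Pa, q̄ = 0.00324 kg/kg → 0.00324 × 45000 / 9.8 = 14.88 mm
Layer 340–200 hPa: Δp = 140 hPa = 14000 Pa, q̄ = 0.000414 kg/kg → 0.000414 × 14000 / 9.8 = 0.59 mm
PW = 26.36 + 14.88 + 0.59 = 41.83 ≈ 41.8 mm.
Rainfall = ε × PW = 0.16 × 41.8 = 6.7 mm.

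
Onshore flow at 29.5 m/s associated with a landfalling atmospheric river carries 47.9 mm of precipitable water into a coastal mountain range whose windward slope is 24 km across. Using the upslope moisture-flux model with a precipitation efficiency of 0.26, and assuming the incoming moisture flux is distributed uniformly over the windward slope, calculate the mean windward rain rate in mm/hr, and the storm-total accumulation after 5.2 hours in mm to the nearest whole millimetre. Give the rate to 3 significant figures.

R ≈ 55.1 mm/hr; total ≈ 287 mm

Incoming column moisture flux per unit ridge length: F = V × PW = 29.5 × 47.9 = 1413.05 mm·m/s.
Spread over the 24 km slope with efficiency ε = 0.26: R = ε·F/W = 0.26 × 1413.05 / 24000 m = 1.531e-02 mm/s.
R = 1.531e-02 × 3600 = 55.1 mm/hr.
Over 5.2 h: total = 55.1 × 5.2 = 286.52 ≈ 287 mm.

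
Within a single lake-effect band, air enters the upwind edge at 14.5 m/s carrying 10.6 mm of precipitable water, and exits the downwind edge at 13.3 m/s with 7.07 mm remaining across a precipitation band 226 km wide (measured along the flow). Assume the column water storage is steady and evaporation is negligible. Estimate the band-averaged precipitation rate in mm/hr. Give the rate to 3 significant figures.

R ≈ 0.950 mm/hr

Column moisture flux per unit crosswind length is F = V × PW.
Inflow: F_in = 14.5 × 10.6 = 153.7 mm·m/s
Outflow: F_out = 13.3 × 7.07 = 94.031 mm·m/s
Steady-state rate R = (F_in − F_out)/L = (153.7 − 94.031) / 226000 m = 2.640e-04 mm/s.
R = 2.640e-04 × 3600 = 0.950 mm/hr.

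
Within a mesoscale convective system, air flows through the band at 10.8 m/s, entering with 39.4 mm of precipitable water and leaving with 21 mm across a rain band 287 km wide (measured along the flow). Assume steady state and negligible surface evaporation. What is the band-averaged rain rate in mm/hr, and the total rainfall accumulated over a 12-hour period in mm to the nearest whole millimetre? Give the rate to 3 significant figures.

Column moisture flux per unit crosswind length is F = V × PW.
Inflow: F_in = 10.8 × 39.4 = 425.52 mm·m/s
Outflow: F_out = 10.8 × 21 = 226.8 mm·m/s
Steady-state rate R = (F_in − F_out)/L = (425.52 − 226.8) / 287000 m = 6.924e-04 mm/s.
R = 6.924e-04 × 3600 = 2.49 mm/hr.
Over 12 h: total = 2.49 × 12 = 29.88 ≈ 30 mm.

R ≈ 2.49 mm/hr; total ≈ 30 mm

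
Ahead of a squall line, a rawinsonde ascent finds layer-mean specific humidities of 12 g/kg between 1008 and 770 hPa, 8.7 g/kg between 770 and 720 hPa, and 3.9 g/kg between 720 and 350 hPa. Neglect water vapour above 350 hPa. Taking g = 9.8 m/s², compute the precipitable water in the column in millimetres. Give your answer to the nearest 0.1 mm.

Precipitable water is the column-integrated vapour mass per unit area: PW = (1/g) Σ q̄ Δp, with q in kg/kg and Δp in Pa (1 kg/m² of water = 1 mm).
Layer 1008–770 hPa: Δp = 238 hPa = 23800 Pa, q̄ = 0.012 kg/kg → 0.012 × 23800 / 9.8 = 29.14 mm
Layer 770–720 hPa: Δp = 50 hPa = 5000 Pa, q̄ = 0.0087 kg/kg → 0.0087 × 5000 / 9.8 = 4.44 mm
Layer 720–350 hPa: Δp = 370 hPa = 37000 Pa, q̄ = 0.0039 kg/kg → 0.0039 × 37000 / 9.8 = 14.72 mm
PW = 29.14 + 4.44 + 14.72 = 48.30 ≈ 48.3 mm.

PW ≈ 48.3 mm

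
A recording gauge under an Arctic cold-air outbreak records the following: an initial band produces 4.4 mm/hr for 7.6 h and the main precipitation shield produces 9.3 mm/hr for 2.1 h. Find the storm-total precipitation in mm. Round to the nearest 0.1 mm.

Total = Σ Rᵢ Δtᵢ = 4.4 × 7.6 + 9.3 × 2.1
      = 33.44 + 19.53 = 53.0 mm.

total ≈ 53.0 mm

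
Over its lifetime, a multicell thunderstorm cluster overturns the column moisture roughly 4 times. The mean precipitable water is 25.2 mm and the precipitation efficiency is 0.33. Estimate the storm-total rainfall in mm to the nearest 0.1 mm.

Each cycle deposits ε × PW = 0.33 × 25.2 = 8.316 mm.
Over 4 cycles: 4 × 8.316 = 33.3 mm.

rainfall ≈ 33.3 mm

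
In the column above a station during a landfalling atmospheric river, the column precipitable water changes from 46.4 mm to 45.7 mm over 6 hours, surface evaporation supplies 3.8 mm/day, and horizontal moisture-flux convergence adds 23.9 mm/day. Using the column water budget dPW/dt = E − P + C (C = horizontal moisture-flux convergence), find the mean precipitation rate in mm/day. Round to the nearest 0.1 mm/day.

P ≈ 30.5 mm/day

dPW/dt = (45.7 − 46.4) mm / (6/24 day) = -2.800 mm/day.
P = E + C − dPW/dt = 3.8 + (23.9) − (-2.800) = 30.5 mm/day.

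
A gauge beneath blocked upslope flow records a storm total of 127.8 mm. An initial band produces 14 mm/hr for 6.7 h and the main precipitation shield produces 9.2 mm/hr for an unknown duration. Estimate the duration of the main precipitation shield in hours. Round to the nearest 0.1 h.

Known phases: 14 × 6.7 = 93.8 mm.
Remaining depth = 127.8 − 93.8 = 34 mm.
Duration = 34 / 9.2 = 3.7 h.

duration ≈ 3.7 h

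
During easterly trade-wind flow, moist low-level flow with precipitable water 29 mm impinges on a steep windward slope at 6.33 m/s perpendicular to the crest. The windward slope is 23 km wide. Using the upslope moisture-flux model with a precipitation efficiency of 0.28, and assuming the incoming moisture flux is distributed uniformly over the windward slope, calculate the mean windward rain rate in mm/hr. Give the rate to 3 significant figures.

Incoming column moisture flux per unit ridge length: F = V × PW = 6.33 × 29 = 183.57 mm·m/s.
Spread over the 23 km slope with efficiency ε = 0.28: R = ε·F/W = 0.28 × 183.57 / 23000 m = 2.235e-03 mm/s.
R = 2.235e-03 × 3600 = 8.05 mm/hr.

R ≈ 8.05 mm/hr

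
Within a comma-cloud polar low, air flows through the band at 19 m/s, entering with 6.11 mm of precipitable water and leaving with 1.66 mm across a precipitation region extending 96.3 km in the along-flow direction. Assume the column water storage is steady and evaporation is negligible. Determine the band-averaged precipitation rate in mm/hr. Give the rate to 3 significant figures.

R ≈ 3.16 mm/hr

Column moisture flux per unit crosswind length is F = V × PW.
Inflow: F_in = 19 × 6.11 = 116.09 mm·m/s
Outflow: F_out = 19 × 1.66 = 31.54 mm·m/s
Steady-state rate R = (F_in − F_out)/L = (116.09 − 31.54) / 96300 m = 8.780e-04 mm/s.
R = 8.780e-04 × 3600 = 3.16 mm/hr.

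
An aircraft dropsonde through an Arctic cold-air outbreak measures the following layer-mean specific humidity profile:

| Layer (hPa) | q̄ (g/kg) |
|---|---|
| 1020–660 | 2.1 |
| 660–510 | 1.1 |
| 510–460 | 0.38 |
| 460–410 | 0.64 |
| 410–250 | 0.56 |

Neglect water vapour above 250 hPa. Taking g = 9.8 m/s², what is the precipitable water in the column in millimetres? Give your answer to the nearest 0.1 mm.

Precipitable water is the column-integrated vapour mass per unit area: PW = (1/g) Σ q̄ Δp, with q in kg/kg and Δp in Pa (1 kg/m² of water = 1 mm).
Layer 1020–660 hPa: Δp = 360 hPa = 36000 Pa, q̄ = 0.0021 kg/kg → 0.0021 × 36000 / 9.8 = 7.71 mm
Layer 660–510 hPa: Δp = 150 hPa = 15000 Pa, q̄ = 0.0011 kg/kg → 0.0011 × 15000 / 9.8 = 1.68 mm
Layer 510–460 hPa: Δp = 50 hPa = 5000 Pa, q̄ = 0.00038 kg/kg → 0.00038 × 5000 / 9.8 = 0.19 mm
Layer 460–410 hPa: Δp = 50 hPa = 5000 Pa, q̄ = 0.00064 kg/kg → 0.00064 × 5000 / 9.8 = 0.33 mm
Layer 410–250 hPa: Δp = 160 hPa = 16000 Pa, q̄ = 0.00056 kg/kg → 0.00056 × 16000 / 9.8 = 0.91 mm
PW = 7.71 + 1.68 + 0.19 + 0.33 + 0.91 = 10.82 ≈ 10.8 mm.

PW ≈ 10.8 mm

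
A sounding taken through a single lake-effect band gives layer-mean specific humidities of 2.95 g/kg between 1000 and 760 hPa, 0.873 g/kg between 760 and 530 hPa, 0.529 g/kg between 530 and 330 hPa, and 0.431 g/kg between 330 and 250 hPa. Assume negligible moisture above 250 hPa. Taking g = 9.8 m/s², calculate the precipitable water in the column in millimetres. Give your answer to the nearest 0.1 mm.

PW ≈ 10.7 mm

Precipitable water is the column-integrated vapour mass per unit area: PW = (1/g) Σ q̄ Δp, with q in kg/kg and Δp in Pa (1 kg/m² of water = 1 mm).
Layer 1000–760 hPa: Δp = 240 hPa = 24000 Pa, q̄ = 0.00295 kg/kg → 0.00295 × 24000 / 9.8 = 7.22 mm
Layer 760–530 hPa: Δp = 230 hPa = 23000 Pa, q̄ = 0.000873 kg/kg → 0.000873 × 23000 / 9.8 = 2.05 mm
Layer 530–330 hPa: Δp = 200 hPa = 20000 Pa, q̄ = 0.000529 kg/kg → 0.000529 × 20000 / 9.8 = 1.08 mm
Layer 330–250 hPa: Δp = 80 hPa = 8000 Pa, q̄ = 0.000431 kg/kg → 0.000431 × 8000 / 9.8 = 0.35 mm
PW = 7.22 + 2.05 + 1.08 + 0.35 = 10.70 ≈ 10.7 mm.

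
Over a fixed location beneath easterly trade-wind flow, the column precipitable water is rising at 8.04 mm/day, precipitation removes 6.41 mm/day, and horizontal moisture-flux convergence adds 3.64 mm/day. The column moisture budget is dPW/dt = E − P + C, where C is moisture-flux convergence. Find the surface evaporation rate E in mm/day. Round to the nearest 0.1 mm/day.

dPW/dt = +8.04 mm/day.
E = dPW/dt + P − C = (+8.04) + 6.41 − (3.64) = 10.8 mm/day.

E ≈ 10.8 mm/day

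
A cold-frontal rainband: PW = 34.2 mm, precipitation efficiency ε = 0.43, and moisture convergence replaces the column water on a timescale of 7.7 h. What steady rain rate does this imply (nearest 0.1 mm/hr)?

R ≈ 1.9 mm/hr

Each overturning extracts ε × PW = 0.43 × 34.2 = 14.706 mm.
Rate = ε·PW / τ = 14.706 / 7.7 h = 1.9 mm/hr.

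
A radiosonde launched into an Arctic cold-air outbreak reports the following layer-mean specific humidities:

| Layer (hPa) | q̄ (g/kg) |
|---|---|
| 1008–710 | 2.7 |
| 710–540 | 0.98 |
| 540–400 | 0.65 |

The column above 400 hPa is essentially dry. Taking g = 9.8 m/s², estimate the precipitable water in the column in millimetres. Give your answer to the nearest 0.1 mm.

PW ≈ 10.8 mm

Precipitable water is the column-integrated vapour mass per unit area: PW = (1/g) Σ q̄ Δp, with q in kg/kg and Δp in Pa (1 kg/m² of water = 1 mm).
Layer 1008–710 hPa: Δp = 298 hPa = 29800 Pa, q̄ = 0.0027 kg/kg → 0.0027 × 29800 / 9.8 = 8.21 mm
Layer 710–540 hPa: Δp = 170 hPa = 17000 Pa, q̄ = 0.00098 kg/kg → 0.00098 × 17000 / 9.8 = 1.70 mm
Layer 540–400 hPa: Δp = 140 hPa = 14000 Pa, q̄ = 0.00065 kg/kg → 0.00065 × 14000 / 9.8 = 0.93 mm
PW = 8.21 + 1.70 + 0.93 = 10.84 ≈ 10.8 mm.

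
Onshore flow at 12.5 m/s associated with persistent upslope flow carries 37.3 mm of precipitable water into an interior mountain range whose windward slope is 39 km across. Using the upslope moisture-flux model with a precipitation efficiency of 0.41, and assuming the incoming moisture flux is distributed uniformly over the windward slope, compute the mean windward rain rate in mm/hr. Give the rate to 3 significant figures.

Incoming column moisture flux per unit ridge length: F = V × PW = 12.5 × 37.3 = 466.25 mm·m/s.
Spread over the 39 km slope with efficiency ε = 0.41: R = ε·F/W = 0.41 × 466.25 / 39000 m = 4.902e-03 mm/s.
R = 4.902e-03 × 3600 = 17.6 mm/hr.

R ≈ 17.6 mm/hr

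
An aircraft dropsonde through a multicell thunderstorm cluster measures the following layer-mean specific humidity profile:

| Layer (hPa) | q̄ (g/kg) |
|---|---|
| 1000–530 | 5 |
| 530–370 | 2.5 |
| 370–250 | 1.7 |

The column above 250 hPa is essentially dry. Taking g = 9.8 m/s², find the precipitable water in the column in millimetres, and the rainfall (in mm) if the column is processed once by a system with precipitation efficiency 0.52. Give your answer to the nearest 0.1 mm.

Precipitable water is the column-integrated vapour mass per unit area: PW = (1/g) Σ q̄ Δp, with q in kg/kg and Δp in Pa (1 kg/m² of water = 1 mm).
Layer 1000–530 hPa: Δp = 470 hPa = 47000 Pa, q̄ = 0.005 kg/kg → 0.005 × 47000 / 9.8 = 23.98 mm
Layer 530–370 hPa: Δp = 160 hPa = 16000 Pa, q̄ = 0.0025 kg/kg → 0.0025 × 16000 / 9.8 = 4.08 mm
Layer 370–250 hPa: Δp = 120 hPa = 12000 Pa, q̄ = 0.0017 kg/kg → 0.0017 × 12000 / 9.8 = 2.08 mm
PW = 23.98 + 4.08 + 2.08 = 30.14 ≈ 30.1 mm.
Rainfall = ε × PW = 0.52 × 30.1 = 15.7 mm.

PW ≈ 30.1 mm; rainfall ≈ 15.7 mm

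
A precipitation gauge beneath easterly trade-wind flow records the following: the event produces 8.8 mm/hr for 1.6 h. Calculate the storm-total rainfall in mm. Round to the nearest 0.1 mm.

Total = Σ Rᵢ Δtᵢ = 8.8 × 1.6
      = 14.08 = 14.1 mm.

total ≈ 14.1 mm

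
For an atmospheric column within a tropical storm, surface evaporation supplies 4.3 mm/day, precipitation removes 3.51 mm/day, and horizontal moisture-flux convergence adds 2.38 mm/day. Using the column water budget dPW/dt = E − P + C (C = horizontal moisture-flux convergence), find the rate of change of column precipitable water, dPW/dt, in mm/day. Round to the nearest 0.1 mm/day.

dPW/dt ≈ 3.2 mm/day

dPW/dt = E − P + C = 4.3 − 3.51 + (2.38) = 3.2 mm/day.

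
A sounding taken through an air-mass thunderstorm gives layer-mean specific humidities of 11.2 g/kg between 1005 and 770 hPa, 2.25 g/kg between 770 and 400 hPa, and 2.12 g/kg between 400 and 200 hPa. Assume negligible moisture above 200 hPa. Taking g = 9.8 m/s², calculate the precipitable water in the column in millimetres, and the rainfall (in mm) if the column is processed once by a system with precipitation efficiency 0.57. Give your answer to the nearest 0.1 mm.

Precipitable water is the column-integrated vapour mass per unit area: PW = (1/g) Σ q̄ Δp, with q in kg/kg and Δp in Pa (1 kg/m² of water = 1 mm).
Layer 1005–770 hPa: Δp = 235 hPa = 23500 Pa, q̄ = 0.0112 kg/kg → 0.0112 × 23500 / 9.8 = 26.86 mm
Layer 770–400 hPa: Δp = 370 hPa = 37000 Pa, q̄ = 0.00225 kg/kg → 0.00225 × 37000 / 9.8 = 8.49 mm
Layer 400–200 hPa: Δp = 200 hPa = 20000 Pa, q̄ = 0.00212 kg/kg → 0.00212 × 20000 / 9.8 = 4.33 mm
PW = 26.86 + 8.49 + 4.33 = 39.68 ≈ 39.7 mm.
Rainfall = ε × PW = 0.57 × 39.7 = 22.6 mm.

PW ≈ 39.7 mm; rainfall ≈ 22.6 mm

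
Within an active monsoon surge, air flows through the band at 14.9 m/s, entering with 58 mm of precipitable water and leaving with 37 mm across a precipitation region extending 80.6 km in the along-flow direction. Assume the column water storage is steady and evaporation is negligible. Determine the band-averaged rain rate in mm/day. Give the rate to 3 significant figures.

Column moisture flux per unit crosswind length is F = V × PW.
Inflow: F_in = 14.9 × 58 = 864.2 mm·m/s
Outflow: F_out = 14.9 × 37 = 551.3 mm·m/s
Steady-state rate R = (F_in − F_out)/L = (864.2 − 551.3) / 80600 m = 3.882e-03 mm/s.
R = 3.882e-03 × 3600 × 24 = 335 mm/day.

R ≈ 335 mm/day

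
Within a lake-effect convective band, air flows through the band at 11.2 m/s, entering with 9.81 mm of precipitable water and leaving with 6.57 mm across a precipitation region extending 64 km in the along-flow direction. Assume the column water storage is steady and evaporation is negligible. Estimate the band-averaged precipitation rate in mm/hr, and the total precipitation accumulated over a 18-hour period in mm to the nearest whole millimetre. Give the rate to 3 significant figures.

Column moisture flux per unit crosswind length is F = V × PW.
Inflow: F_in = 11.2 × 9.81 = 109.872 mm·m/s
Outflow: F_out = 11.2 × 6.57 = 73.584 mm·m/s
Steady-state rate R = (F_in − F_out)/L = (109.872 − 73.584) / 64000 m = 5.670e-04 mm/s.
R = 5.670e-04 × 3600 = 2.04 mm/hr.
Over 18 h: total = 2.04 × 18 = 36.72 ≈ 37 mm.

R ≈ 2.04 mm/hr; total ≈ 37 mm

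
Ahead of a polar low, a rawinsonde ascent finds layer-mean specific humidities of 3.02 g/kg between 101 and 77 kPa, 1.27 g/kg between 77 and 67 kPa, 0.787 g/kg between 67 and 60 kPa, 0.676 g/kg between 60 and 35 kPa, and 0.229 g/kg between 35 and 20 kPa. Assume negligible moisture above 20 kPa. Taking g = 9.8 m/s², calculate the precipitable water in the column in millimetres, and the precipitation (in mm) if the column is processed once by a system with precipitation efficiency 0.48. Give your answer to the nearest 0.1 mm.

PW ≈ 11.3 mm; precipitation ≈ 5.4 mm

Precipitable water is the column-integrated vapour mass per unit area: PW = (1/g) Σ q̄ Δp, with q in kg/kg and Δp in Pa (1 kg/m² of water = 1 mm).
Layer 101–77 kPa: Δp = 240 hPa = 24000 Pa, q̄ = 0.00302 kg/kg → 0.00302 × 24000 / 9.8 = 7.40 mm
Layer 77–67 kPa: Δp = 100 hPa = 10000 Pa, q̄ = 0.00127 kg/kg → 0.00127 × 10000 / 9.8 = 1.30 mm
Layer 67–60 kPa: Δp = 70 hPa = 7000 Pa, q̄ = 0.000787 kg/kg → 0.000787 × 7000 / 9.8 = 0.56 mm
Layer 60–35 kPa: Δp = 250 hPa = 25000 Pa, q̄ = 0.000676 kg/kg → 0.000676 × 25000 / 9.8 = 1.72 mm
Layer 35–20 kPa: Δp = 150 hPa = 15000 Pa, q̄ = 0.000229 kg/kg → 0.000229 × 15000 / 9.8 = 0.35 mm
PW = 7.40 + 1.30 + 0.56 + 1.72 + 0.35 = 11.33 ≈ 11.3 mm.
Precipitation = ε × PW = 0.48 × 11.3 = 5.4 mm.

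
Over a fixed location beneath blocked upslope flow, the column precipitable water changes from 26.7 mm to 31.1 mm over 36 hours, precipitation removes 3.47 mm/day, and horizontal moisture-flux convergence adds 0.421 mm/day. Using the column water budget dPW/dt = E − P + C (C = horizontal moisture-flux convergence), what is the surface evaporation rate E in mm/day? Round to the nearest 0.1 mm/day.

dPW/dt = (31.1 − 26.7) mm / (36/24 day) = +2.933 mm/day.
E = dPW/dt + P − C = (+2.933) + 3.47 − (0.421) = 6.0 mm/day.

E ≈ 6.0 mm/day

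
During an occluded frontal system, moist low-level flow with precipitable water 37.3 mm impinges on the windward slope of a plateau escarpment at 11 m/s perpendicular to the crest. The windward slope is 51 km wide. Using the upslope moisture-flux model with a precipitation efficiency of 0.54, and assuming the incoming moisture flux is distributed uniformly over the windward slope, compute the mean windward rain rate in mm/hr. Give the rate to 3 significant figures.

R ≈ 15.6 mm/hr

Incoming column moisture flux per unit ridge length: F = V × PW = 11 × 37.3 = 410.3 mm·m/s.
Spread over the 51 km slope with efficiency ε = 0.54: R = ε·F/W = 0.54 × 410.3 / 51000 m = 4.344e-03 mm/s.
R = 4.344e-03 × 3600 = 15.6 mm/hr.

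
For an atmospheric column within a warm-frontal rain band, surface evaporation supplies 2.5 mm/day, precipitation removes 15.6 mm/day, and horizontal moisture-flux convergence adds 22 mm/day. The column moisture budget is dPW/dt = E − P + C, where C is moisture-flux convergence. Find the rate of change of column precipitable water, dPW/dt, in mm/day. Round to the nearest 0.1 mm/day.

dPW/dt = E − P + C = 2.5 − 15.6 + (22) = 8.9 mm/day.

dPW/dt ≈ 8.9 mm/day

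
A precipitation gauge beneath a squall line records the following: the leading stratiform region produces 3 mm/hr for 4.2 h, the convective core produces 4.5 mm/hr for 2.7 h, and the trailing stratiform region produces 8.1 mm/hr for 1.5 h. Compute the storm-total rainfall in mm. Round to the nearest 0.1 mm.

Total = Σ Rᵢ Δtᵢ = 3 × 4.2 + 4.5 × 2.7 + 8.1 × 1.5
      = 12.6 + 12.15 + 12.15 = 36.9 mm.

total ≈ 36.9 mm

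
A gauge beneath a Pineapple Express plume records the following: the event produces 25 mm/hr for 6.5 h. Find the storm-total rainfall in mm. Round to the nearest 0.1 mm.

total ≈ 162.5 mm

Total = Σ Rᵢ Δtᵢ = 25 × 6.5
      = 162.5 = 162.5 mm.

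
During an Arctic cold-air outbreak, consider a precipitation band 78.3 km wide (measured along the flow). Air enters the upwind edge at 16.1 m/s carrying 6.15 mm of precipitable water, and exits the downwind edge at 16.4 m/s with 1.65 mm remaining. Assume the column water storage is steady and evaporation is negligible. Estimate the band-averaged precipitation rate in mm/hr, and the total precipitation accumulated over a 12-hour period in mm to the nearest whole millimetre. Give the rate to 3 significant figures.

Column moisture flux per unit crosswind length is F = V × PW.
Inflow: F_in = 16.1 × 6.15 = 99.015 mm·m/s
Outflow: F_out = 16.4 × 1.65 = 27.06 mm·m/s
Steady-state rate R = (F_in − F_out)/L = (99.015 − 27.06) / 78300 m = 9.190e-04 mm/s.
R = 9.190e-04 × 3600 = 3.31 mm/hr.
Over 12 h: total = 3.31 × 12 = 39.72 ≈ 40 mm.

R ≈ 3.31 mm/hr; total ≈ 40 mm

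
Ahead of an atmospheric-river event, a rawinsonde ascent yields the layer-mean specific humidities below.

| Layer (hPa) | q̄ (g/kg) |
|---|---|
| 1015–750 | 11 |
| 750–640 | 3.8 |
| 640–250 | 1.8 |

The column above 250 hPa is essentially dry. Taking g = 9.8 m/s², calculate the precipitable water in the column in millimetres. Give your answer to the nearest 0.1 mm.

Precipitable water is the column-integrated vapour mass per unit area: PW = (1/g) Σ q̄ Δp, with q in kg/kg and Δp in Pa (1 kg/m² of water = 1 mm).
Layer 1015–750 hPa: Δp = 265 hPa = 26500 Pa, q̄ = 0.011 kg/kg → 0.011 × 26500 / 9.8 = 29.74 mm
Layer 750–640 hPa: Δp = 110 hPa = 11000 Pa, q̄ = 0.0038 kg/kg → 0.0038 × 11000 / 9.8 = 4.27 mm
Layer 640–250 hPa: Δp = 390 hPa = 39000 Pa, q̄ = 0.0018 kg/kg → 0.0018 × 39000 / 9.8 = 7.16 mm
PW = 29.74 + 4.27 + 7.16 = 41.17 ≈ 41.2 mm.

PW ≈ 41.2 mm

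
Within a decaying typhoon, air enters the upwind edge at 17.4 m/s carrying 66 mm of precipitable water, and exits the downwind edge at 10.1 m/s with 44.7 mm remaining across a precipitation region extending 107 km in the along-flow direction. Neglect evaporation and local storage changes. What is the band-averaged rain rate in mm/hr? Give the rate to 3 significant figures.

Column moisture flux per unit crosswind length is F = V × PW.
Inflow: F_in = 17.4 × 66 = 1148.4 mm·m/s
Outflow: F_out = 10.1 × 44.7 = 451.47 mm·m/s
Steady-state rate R = (F_in − F_out)/L = (1148.4 − 451.47) / 107000 m = 6.513e-03 mm/s.
R = 6.513e-03 × 3600 = 23.4 mm/hr.

R ≈ 23.4 mm/hr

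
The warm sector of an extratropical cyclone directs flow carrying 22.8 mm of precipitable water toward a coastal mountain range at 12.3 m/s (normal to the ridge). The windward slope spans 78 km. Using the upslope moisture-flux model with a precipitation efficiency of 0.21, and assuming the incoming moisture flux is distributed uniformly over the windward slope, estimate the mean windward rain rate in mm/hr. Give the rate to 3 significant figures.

R ≈ 2.72 mm/hr

Incoming column moisture flux per unit ridge length: F = V × PW = 12.3 × 22.8 = 280.44 mm·m/s.
Spread over the 78 km slope with efficiency ε = 0.21: R = ε·F/W = 0.21 × 280.44 / 78000 m = 7.550e-04 mm/s.
R = 7.550e-04 × 3600 = 2.72 mm/hr.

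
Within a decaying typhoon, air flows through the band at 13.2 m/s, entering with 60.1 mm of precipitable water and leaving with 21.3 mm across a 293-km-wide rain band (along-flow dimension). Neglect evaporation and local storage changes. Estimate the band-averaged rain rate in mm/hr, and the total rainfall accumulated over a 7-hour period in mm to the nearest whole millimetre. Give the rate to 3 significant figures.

Column moisture flux per unit crosswind length is F = V × PW.
Inflow: F_in = 13.2 × 60.1 = 793.32 mm·m/s
Outflow: F_out = 13.2 × 21.3 = 281.16 mm·m/s
Steady-state rate R = (F_in − F_out)/L = (793.32 − 281.16) / 293000 m = 1.748e-03 mm/s.
R = 1.748e-03 × 3600 = 6.29 mm/hr.
Over 7 h: total = 6.29 × 7 = 44.03 ≈ 44 mm.

R ≈ 6.29 mm/hr; total ≈ 44 mm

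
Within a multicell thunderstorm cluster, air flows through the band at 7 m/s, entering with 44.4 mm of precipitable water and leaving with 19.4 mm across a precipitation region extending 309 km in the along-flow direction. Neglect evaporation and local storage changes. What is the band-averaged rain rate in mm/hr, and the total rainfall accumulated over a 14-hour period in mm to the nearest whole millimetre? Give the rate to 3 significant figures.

R ≈ 2.04 mm/hr; total ≈ 29 mm

Column moisture flux per unit crosswind length is F = V × PW.
Inflow: F_in = 7 × 44.4 = 310.8 mm·m/s
Outflow: F_out = 7 × 19.4 = 135.8 mm·m/s
Steady-state rate R = (F_in − F_out)/L = (310.8 − 135.8) / 309000 m = 5.663e-04 mm/s.
R = 5.663e-04 × 3600 = 2.04 mm/hr.
Over 14 h: total = 2.04 × 14 = 28.56 ≈ 29 mm.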